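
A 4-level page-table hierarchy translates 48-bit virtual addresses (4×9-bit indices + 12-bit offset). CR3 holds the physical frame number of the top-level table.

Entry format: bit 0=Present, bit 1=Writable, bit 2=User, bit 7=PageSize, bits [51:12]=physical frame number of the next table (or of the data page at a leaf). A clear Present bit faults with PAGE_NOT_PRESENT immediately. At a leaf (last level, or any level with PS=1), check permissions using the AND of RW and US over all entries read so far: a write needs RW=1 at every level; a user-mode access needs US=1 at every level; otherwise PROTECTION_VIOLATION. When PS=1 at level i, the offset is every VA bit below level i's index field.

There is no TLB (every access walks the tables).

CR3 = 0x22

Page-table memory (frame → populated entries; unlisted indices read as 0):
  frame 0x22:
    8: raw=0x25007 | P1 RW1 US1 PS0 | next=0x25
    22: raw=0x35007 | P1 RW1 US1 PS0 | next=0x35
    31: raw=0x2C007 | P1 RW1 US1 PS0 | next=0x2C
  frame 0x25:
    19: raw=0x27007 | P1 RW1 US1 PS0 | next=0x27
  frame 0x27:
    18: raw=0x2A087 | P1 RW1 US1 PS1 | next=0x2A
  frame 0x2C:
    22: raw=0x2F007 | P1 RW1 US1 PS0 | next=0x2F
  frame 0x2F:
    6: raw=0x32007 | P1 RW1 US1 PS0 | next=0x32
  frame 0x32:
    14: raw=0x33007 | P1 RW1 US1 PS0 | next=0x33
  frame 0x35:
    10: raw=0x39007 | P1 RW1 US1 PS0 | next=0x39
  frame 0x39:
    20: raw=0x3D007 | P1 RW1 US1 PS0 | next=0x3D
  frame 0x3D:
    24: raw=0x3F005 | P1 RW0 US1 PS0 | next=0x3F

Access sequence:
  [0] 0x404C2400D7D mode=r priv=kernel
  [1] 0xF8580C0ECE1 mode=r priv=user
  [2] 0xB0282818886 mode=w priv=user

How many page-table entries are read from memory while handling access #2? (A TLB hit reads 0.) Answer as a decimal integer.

Trace:
#0 VA=0x404C2400D7D (r,kernel):
  lvl0: tbl 0x22, slot 8 ⇒ 0x25007 (P1/RW1/US1/PS0)
  lvl1: tbl 0x25, slot 19 ⇒ 0x27007 (P1/RW1/US1/PS0)
  lvl2: tbl 0x27, slot 18 ⇒ 0x2A087 (P1/RW1/US1/PS1)
  → PA=0x2AD7D (huge @L2)  (3 entries read)
#1 VA=0xF8580C0ECE1 (r,user):
  lvl0: tbl 0x22, slot 31 ⇒ 0x2C007 (P1/RW1/US1/PS0)
  lvl1: tbl 0x2C, slot 22 ⇒ 0x2F007 (P1/RW1/US1/PS0)
  lvl2: tbl 0x2F, slot 6 ⇒ 0x32007 (P1/RW1/US1/PS0)
  lvl3: tbl 0x32, slot 14 ⇒ 0x33007 (P1/RW1/US1/PS0)
  → PA=0x33CE1  (4 entries read)
#2 VA=0xB0282818886 (w,user):
  lvl0: tbl 0x22, slot 22 ⇒ 0x35007 (P1/RW1/US1/PS0)
  lvl1: tbl 0x35, slot 10 ⇒ 0x39007 (P1/RW1/US1/PS0)
  lvl2: tbl 0x39, slot 20 ⇒ 0x3D007 (P1/RW1/US1/PS0)
  lvl3: tbl 0x3D, slot 24 ⇒ 0x3F005 (P1/RW0/US1/PS0)
  ⇒ fault: PROTECTION_VIOLATION  — 4 lookups

Entries read for #2: 4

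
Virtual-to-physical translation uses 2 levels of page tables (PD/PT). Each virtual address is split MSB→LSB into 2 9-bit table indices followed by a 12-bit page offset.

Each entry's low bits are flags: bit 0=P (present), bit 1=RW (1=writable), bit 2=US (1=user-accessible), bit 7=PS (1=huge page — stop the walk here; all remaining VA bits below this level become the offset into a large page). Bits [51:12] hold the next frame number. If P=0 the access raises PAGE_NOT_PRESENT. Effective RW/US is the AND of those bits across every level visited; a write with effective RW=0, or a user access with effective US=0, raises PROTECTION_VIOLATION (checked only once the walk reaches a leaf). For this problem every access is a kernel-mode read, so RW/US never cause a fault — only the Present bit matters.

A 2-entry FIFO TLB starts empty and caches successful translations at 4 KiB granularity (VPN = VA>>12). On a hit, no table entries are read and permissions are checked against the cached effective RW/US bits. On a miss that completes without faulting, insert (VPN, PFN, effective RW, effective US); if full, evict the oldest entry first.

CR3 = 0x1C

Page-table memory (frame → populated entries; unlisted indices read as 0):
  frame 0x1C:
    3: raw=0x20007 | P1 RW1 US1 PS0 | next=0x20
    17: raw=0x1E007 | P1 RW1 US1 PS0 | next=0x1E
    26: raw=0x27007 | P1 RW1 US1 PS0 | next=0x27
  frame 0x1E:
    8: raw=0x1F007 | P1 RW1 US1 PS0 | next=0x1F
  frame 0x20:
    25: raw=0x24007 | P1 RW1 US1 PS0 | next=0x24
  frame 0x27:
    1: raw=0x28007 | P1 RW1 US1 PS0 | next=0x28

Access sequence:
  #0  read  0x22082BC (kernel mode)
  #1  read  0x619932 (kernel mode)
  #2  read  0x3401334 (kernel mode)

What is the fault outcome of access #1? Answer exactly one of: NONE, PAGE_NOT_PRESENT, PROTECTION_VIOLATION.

Walk each access:
#0 VA=0x22082BC (r,kernel):
  L0: frame=0x1C idx=17 entry=0x1E007 [P=1 RW=1 US=1 PS=0]
  L1: frame=0x1E idx=8 entry=0x1F007 [P=1 RW=1 US=1 PS=0]
  → PA=0x1F2BC  (2 entries read)
#1 VA=0x619932 (r,kernel):
  L0: frame=0x1C idx=3 entry=0x20007 [P=1 RW=1 US=1 PS=0]
  L1: frame=0x20 idx=25 entry=0x24007 [P=1 RW=1 US=1 PS=0]
  → PA=0x24932  (2 entries read)
#2 VA=0x3401334 (r,kernel):
  L0: frame=0x1C idx=26 entry=0x27007 [P=1 RW=1 US=1 PS=0]
  L1: frame=0x27 idx=1 entry=0x28007 [P=1 RW=1 US=1 PS=0]
  → PA=0x28334  (2 entries read)

Access #1 fault: NONE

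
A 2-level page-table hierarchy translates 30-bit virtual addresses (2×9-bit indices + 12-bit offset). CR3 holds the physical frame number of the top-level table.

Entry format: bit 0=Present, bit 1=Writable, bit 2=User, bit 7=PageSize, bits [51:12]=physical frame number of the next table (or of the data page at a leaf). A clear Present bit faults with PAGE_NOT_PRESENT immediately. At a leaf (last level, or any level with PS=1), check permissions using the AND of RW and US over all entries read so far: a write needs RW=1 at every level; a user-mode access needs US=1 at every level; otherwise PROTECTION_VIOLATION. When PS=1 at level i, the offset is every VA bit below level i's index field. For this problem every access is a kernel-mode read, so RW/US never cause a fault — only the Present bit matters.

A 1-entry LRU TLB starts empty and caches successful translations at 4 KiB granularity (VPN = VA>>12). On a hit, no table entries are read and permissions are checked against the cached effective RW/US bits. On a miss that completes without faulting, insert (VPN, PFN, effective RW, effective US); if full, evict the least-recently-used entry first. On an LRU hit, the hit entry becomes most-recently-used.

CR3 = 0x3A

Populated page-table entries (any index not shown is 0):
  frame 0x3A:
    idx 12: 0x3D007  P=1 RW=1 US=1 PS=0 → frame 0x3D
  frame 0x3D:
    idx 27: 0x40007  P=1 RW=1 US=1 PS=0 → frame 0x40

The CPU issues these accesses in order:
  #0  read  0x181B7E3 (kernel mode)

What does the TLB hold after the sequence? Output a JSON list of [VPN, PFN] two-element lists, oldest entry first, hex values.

Trace:
#0 VA=0x181B7E3 (r,kernel):
  lvl0: tbl 0x3A, slot 12 ⇒ 0x3D007 (P1/RW1/US1/PS0)
  lvl1: tbl 0x3D, slot 27 ⇒ 0x40007 (P1/RW1/US1/PS0)
  ⇒ phys 0x407E3  [2 reads]

TLB: [["0x181B", "0x40"]]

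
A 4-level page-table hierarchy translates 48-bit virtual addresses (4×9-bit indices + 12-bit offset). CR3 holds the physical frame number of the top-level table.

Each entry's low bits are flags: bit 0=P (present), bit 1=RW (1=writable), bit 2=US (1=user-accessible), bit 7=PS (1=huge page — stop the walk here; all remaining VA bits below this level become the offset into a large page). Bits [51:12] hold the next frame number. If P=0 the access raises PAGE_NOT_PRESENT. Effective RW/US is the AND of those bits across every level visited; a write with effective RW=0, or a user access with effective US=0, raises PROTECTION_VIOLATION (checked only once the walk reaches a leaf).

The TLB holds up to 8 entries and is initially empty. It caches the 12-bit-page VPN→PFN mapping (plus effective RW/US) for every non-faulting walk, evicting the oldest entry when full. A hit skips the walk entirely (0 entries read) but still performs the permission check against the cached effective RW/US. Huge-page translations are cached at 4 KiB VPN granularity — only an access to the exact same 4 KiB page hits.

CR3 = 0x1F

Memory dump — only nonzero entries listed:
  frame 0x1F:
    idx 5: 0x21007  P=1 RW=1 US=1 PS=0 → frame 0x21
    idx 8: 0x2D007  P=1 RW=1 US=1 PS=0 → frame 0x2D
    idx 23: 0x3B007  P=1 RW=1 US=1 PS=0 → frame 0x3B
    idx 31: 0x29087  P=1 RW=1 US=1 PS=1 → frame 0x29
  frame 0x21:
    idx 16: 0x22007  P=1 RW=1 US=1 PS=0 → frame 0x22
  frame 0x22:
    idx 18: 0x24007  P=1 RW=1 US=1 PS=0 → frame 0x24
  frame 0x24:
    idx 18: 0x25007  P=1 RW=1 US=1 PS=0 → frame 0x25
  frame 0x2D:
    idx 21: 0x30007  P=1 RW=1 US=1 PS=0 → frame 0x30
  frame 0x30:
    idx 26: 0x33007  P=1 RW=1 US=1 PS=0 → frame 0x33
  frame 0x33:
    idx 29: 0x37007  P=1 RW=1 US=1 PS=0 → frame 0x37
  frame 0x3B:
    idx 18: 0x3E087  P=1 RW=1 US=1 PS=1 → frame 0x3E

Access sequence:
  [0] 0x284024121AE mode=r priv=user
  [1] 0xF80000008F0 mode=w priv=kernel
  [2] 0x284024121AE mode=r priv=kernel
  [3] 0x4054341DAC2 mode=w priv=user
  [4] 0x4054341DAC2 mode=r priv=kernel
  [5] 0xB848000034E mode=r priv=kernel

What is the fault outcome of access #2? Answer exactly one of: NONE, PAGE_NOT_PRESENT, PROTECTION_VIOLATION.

Trace:
#0 VA=0x284024121AE (r,user):
  L0 @0x1F[5] → 0x21007  P=1,RW=1,US=1,PS=0
  L1 @0x21[16] → 0x22007  P=1,RW=1,US=1,PS=0
  L2 @0x22[18] → 0x24007  P=1,RW=1,US=1,PS=0
  L3 @0x24[18] → 0x25007  P=1,RW=1,US=1,PS=0
  ⇒ phys 0x251AE  [4 reads]
#1 VA=0xF80000008F0 (w,kernel):
  L0 @0x1F[31] → 0x29087  P=1,RW=1,US=1,PS=1
  ⇒ phys 0x298F0 (huge @L0)  [1 reads]
#2 VA=0x284024121AE (r,kernel):
  TLB hit vpn=0x28402412 → PA=0x251AE
#3 VA=0x4054341DAC2 (w,user):
  L0 @0x1F[8] → 0x2D007  P=1,RW=1,US=1,PS=0
  L1 @0x2D[21] → 0x30007  P=1,RW=1,US=1,PS=0
  L2 @0x30[26] → 0x33007  P=1,RW=1,US=1,PS=0
  L3 @0x33[29] → 0x37007  P=1,RW=1,US=1,PS=0
  ⇒ phys 0x37AC2  [4 reads]
#4 VA=0x4054341DAC2 (r,kernel):
  TLB hit vpn=0x4054341D → PA=0x37AC2
#5 VA=0xB848000034E (r,kernel):
  L0 @0x1F[23] → 0x3B007  P=1,RW=1,US=1,PS=0
  L1 @0x3B[18] → 0x3E087  P=1,RW=1,US=1,PS=1
  ⇒ phys 0x3E34E (huge @L1)  [2 reads]

Access #2 fault: NONE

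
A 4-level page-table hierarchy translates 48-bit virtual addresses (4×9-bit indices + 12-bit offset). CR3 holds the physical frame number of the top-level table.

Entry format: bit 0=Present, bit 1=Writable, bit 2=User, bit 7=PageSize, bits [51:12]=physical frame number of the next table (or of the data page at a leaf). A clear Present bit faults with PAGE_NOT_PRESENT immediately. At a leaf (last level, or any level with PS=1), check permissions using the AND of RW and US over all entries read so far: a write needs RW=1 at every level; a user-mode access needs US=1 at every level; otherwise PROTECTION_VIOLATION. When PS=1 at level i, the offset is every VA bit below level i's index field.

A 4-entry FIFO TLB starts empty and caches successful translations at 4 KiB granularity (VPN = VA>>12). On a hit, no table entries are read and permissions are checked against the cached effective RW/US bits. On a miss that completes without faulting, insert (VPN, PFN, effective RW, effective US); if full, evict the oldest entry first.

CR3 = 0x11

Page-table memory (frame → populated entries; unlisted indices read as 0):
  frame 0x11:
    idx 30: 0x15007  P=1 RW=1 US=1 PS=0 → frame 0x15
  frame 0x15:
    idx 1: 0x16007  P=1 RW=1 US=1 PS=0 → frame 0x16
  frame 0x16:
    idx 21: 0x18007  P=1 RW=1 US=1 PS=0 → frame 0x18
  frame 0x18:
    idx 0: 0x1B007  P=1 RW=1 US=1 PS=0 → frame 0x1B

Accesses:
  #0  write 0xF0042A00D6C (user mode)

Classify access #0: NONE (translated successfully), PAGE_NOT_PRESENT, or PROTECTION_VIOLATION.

Walk each access:
#0 VA=0xF0042A00D6C (w,user):
  L0: frame=0x11 idx=30 entry=0x15007 [P=1 RW=1 US=1 PS=0]
  L1: frame=0x15 idx=1 entry=0x16007 [P=1 RW=1 US=1 PS=0]
  L2: frame=0x16 idx=21 entry=0x18007 [P=1 RW=1 US=1 PS=0]
  L3: frame=0x18 idx=0 entry=0x1B007 [P=1 RW=1 US=1 PS=0]
  ✓ 0x1BD6C  — 4 lookups

Access #0 fault: NONE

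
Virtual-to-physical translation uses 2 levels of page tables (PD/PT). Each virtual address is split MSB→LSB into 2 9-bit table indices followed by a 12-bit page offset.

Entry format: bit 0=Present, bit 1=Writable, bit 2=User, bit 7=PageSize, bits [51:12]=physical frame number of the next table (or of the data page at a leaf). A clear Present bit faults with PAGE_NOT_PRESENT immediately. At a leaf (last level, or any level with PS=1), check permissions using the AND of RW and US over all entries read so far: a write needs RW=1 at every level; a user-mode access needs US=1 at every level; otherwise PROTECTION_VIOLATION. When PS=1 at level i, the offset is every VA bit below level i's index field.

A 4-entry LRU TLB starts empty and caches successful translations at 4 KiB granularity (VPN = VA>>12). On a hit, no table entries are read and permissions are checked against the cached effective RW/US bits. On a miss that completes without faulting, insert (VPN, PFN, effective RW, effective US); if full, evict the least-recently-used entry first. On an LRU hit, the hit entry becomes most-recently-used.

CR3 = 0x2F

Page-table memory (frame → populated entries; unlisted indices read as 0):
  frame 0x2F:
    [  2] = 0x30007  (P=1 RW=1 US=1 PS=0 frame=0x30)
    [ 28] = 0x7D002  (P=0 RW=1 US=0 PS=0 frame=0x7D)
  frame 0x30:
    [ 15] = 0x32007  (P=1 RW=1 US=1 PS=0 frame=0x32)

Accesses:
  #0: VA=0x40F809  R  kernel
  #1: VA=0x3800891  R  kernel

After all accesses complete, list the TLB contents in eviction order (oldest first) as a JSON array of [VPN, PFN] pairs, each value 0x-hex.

Walk each access:
#0 VA=0x40F809 (r,kernel):
  L0 @0x2F[2] → 0x30007  P=1,RW=1,US=1,PS=0
  L1 @0x30[15] → 0x32007  P=1,RW=1,US=1,PS=0
  → PA=0x32809  (2 entries read)
#1 VA=0x3800891 (r,kernel):
  L0 @0x2F[28] → 0x7D002  P=0,RW=1,US=0,PS=0
  ⇒ fault: PAGE_NOT_PRESENT  — 1 lookups

TLB: [["0x40F", "0x32"]]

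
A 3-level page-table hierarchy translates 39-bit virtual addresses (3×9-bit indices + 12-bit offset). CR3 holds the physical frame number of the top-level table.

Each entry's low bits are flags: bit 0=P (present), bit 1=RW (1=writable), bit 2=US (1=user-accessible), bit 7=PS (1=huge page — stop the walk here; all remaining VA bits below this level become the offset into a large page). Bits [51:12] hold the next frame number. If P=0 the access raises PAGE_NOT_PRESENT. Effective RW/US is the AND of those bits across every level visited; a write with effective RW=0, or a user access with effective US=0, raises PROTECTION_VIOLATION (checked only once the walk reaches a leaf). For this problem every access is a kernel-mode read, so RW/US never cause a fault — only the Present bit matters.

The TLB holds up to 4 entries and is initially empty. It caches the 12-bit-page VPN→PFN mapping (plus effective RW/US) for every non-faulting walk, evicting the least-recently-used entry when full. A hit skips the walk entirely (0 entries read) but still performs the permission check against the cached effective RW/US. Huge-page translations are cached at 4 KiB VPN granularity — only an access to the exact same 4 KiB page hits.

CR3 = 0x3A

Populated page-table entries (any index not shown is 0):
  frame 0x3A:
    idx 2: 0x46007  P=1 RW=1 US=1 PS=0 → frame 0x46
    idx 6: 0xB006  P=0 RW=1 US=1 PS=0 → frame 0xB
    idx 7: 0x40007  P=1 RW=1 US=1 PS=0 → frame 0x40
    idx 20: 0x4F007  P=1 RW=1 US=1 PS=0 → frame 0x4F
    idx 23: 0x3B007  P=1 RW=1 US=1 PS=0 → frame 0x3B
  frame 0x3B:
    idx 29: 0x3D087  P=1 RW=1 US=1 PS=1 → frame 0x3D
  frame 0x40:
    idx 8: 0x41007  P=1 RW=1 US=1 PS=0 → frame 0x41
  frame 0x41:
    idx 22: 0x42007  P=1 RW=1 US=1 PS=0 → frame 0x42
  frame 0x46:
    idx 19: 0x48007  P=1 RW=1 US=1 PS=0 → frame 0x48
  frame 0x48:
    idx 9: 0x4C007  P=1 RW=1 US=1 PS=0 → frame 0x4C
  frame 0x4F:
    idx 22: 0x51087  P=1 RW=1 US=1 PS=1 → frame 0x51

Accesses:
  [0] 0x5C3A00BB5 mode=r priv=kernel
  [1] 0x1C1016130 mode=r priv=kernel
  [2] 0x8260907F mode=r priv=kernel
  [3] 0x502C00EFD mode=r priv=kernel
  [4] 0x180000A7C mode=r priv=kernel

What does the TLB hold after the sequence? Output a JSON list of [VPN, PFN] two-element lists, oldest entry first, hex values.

Walk each access:
#0 VA=0x5C3A00BB5 (r,kernel):
  lvl0: tbl 0x3A, slot 23 ⇒ 0x3B007 (P1/RW1/US1/PS0)
  lvl1: tbl 0x3B, slot 29 ⇒ 0x3D087 (P1/RW1/US1/PS1)
  ✓ 0x3DBB5 (huge @L1)  — 2 lookups
#1 VA=0x1C1016130 (r,kernel):
  lvl0: tbl 0x3A, slot 7 ⇒ 0x40007 (P1/RW1/US1/PS0)
  lvl1: tbl 0x40, slot 8 ⇒ 0x41007 (P1/RW1/US1/PS0)
  lvl2: tbl 0x41, slot 22 ⇒ 0x42007 (P1/RW1/US1/PS0)
  ✓ 0x42130  — 3 lookups
#2 VA=0x8260907F (r,kernel):
  lvl0: tbl 0x3A, slot 2 ⇒ 0x46007 (P1/RW1/US1/PS0)
  lvl1: tbl 0x46, slot 19 ⇒ 0x48007 (P1/RW1/US1/PS0)
  lvl2: tbl 0x48, slot 9 ⇒ 0x4C007 (P1/RW1/US1/PS0)
  ✓ 0x4C07F  — 3 lookups
#3 VA=0x502C00EFD (r,kernel):
  lvl0: tbl 0x3A, slot 20 ⇒ 0x4F007 (P1/RW1/US1/PS0)
  lvl1: tbl 0x4F, slot 22 ⇒ 0x51087 (P1/RW1/US1/PS1)
  ✓ 0x51EFD (huge @L1)  — 2 lookups
#4 VA=0x180000A7C (r,kernel):
  lvl0: tbl 0x3A, slot 6 ⇒ 0xB006 (P0/RW1/US1/PS0)
  ✗ PAGE_NOT_PRESENT  [1 reads]

TLB: [["0x5C3A00", "0x3D"], ["0x1C1016", "0x42"], ["0x82609", "0x4C"], ["0x502C00", "0x51"]]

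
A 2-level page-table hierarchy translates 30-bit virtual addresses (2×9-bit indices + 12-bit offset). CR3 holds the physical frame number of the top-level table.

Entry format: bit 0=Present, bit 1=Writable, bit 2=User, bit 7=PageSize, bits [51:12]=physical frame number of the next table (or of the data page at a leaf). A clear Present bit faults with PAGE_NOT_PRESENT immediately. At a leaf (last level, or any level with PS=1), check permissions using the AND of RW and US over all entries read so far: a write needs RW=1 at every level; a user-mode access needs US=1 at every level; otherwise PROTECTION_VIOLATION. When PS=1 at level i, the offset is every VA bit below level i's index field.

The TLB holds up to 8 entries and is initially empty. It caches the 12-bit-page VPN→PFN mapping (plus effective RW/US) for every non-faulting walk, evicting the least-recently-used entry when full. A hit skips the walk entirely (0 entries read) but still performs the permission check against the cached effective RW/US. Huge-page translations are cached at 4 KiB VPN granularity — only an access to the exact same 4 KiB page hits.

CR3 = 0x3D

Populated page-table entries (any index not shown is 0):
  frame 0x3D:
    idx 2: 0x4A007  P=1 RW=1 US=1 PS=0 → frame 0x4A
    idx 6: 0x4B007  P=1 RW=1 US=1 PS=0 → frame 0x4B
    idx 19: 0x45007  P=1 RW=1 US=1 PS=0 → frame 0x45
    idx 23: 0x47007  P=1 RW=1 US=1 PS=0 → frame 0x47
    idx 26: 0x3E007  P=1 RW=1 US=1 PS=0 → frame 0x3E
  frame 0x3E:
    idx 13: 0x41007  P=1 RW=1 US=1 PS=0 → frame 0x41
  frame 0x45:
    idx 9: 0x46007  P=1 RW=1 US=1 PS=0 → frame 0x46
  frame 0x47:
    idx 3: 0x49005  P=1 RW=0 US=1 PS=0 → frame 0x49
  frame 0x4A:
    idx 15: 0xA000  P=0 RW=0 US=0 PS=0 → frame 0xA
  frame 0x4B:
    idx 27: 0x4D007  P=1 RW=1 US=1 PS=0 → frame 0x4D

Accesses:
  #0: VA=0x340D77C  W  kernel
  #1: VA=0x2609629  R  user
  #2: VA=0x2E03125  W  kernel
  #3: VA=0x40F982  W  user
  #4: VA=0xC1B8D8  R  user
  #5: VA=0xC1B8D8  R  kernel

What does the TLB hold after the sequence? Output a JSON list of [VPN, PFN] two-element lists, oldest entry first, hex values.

Per-access translation:
#0 VA=0x340D77C (w,kernel):
  [0] read 0x3D idx=26: raw=0x3E007 flags P=1 W=1 U=1 S=0
  [1] read 0x3E idx=13: raw=0x41007 flags P=1 W=1 U=1 S=0
  → PA=0x4177C  (2 entries read)
#1 VA=0x2609629 (r,user):
  [0] read 0x3D idx=19: raw=0x45007 flags P=1 W=1 U=1 S=0
  [1] read 0x45 idx=9: raw=0x46007 flags P=1 W=1 U=1 S=0
  → PA=0x46629  (2 entries read)
#2 VA=0x2E03125 (w,kernel):
  [0] read 0x3D idx=23: raw=0x47007 flags P=1 W=1 U=1 S=0
  [1] read 0x47 idx=3: raw=0x49005 flags P=1 W=0 U=1 S=0
  → PROTECTION_VIOLATION  (2 entries read)
#3 VA=0x40F982 (w,user):
  [0] read 0x3D idx=2: raw=0x4A007 flags P=1 W=1 U=1 S=0
  [1] read 0x4A idx=15: raw=0xA000 flags P=0 W=0 U=0 S=0
  → PAGE_NOT_PRESENT  (2 entries read)
#4 VA=0xC1B8D8 (r,user):
  [0] read 0x3D idx=6: raw=0x4B007 flags P=1 W=1 U=1 S=0
  [1] read 0x4B idx=27: raw=0x4D007 flags P=1 W=1 U=1 S=0
  → PA=0x4D8D8  (2 entries read)
#5 VA=0xC1B8D8 (r,kernel):
  TLB hit vpn=0xC1B → PA=0x4D8D8

TLB: [["0x340D", "0x41"], ["0x2609", "0x46"], ["0xC1B", "0x4D"]]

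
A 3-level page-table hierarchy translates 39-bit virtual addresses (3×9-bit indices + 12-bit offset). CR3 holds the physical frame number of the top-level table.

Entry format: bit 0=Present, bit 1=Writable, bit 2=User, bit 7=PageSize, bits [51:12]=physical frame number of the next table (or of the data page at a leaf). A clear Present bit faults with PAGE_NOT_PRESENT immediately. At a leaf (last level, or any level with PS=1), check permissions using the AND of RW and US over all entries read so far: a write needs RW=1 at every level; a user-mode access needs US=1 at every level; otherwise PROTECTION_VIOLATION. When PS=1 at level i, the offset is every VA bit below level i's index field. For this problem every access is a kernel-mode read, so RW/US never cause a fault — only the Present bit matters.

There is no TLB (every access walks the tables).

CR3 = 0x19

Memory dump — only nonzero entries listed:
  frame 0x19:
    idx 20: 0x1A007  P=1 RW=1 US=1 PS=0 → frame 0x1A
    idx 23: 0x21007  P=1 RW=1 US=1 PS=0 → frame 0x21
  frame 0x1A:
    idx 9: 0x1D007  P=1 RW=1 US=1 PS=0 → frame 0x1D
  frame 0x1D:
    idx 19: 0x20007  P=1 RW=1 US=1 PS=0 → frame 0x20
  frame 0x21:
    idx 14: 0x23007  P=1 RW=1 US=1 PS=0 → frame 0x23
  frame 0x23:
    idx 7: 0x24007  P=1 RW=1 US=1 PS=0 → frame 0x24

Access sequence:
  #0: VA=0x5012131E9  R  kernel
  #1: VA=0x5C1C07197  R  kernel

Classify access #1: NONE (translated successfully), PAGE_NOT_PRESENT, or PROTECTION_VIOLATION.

Per-access translation:
#0 VA=0x5012131E9 (r,kernel):
  lvl0: tbl 0x19, slot 20 ⇒ 0x1A007 (P1/RW1/US1/PS0)
  lvl1: tbl 0x1A, slot 9 ⇒ 0x1D007 (P1/RW1/US1/PS0)
  lvl2: tbl 0x1D, slot 19 ⇒ 0x20007 (P1/RW1/US1/PS0)
  ✓ 0x201E9  — 3 lookups
#1 VA=0x5C1C07197 (r,kernel):
  lvl0: tbl 0x19, slot 23 ⇒ 0x21007 (P1/RW1/US1/PS0)
  lvl1: tbl 0x21, slot 14 ⇒ 0x23007 (P1/RW1/US1/PS0)
  lvl2: tbl 0x23, slot 7 ⇒ 0x24007 (P1/RW1/US1/PS0)
  ✓ 0x24197  — 3 lookups

Access #1 fault: NONE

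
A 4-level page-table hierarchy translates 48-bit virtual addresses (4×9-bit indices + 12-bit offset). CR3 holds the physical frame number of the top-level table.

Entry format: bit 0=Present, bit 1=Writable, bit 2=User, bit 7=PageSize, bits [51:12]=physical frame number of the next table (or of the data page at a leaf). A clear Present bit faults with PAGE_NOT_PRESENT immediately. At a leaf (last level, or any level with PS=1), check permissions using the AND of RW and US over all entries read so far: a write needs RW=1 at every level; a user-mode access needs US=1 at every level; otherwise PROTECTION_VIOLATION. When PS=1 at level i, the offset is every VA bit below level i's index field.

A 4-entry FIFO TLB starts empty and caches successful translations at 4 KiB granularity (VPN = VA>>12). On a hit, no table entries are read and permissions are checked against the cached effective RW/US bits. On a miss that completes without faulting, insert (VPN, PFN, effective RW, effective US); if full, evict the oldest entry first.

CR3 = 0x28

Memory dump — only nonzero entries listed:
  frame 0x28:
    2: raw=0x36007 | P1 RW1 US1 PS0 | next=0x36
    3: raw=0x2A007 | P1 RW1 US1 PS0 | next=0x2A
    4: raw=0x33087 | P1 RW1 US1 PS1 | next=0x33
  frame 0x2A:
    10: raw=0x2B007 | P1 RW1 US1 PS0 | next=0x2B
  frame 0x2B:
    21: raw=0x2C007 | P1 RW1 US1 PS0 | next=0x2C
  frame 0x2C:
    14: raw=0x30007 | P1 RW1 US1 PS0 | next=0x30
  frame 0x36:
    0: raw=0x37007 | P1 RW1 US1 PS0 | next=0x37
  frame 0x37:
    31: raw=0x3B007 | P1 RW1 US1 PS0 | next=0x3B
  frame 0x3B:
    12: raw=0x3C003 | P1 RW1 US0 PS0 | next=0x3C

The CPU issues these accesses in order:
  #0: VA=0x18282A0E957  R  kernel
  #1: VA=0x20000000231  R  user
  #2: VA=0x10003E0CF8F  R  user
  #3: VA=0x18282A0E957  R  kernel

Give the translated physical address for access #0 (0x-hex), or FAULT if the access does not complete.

Walk each access:
#0 VA=0x18282A0E957 (r,kernel):
  [0] read 0x28 idx=3: raw=0x2A007 flags P=1 W=1 U=1 S=0
  [1] read 0x2A idx=10: raw=0x2B007 flags P=1 W=1 U=1 S=0
  [2] read 0x2B idx=21: raw=0x2C007 flags P=1 W=1 U=1 S=0
  [3] read 0x2C idx=14: raw=0x30007 flags P=1 W=1 U=1 S=0
  → PA=0x30957  (4 entries read)
#1 VA=0x20000000231 (r,user):
  [0] read 0x28 idx=4: raw=0x33087 flags P=1 W=1 U=1 S=1
  → PA=0x33231 (huge @L0)  (1 entries read)
#2 VA=0x10003E0CF8F (r,user):
  [0] read 0x28 idx=2: raw=0x36007 flags P=1 W=1 U=1 S=0
  [1] read 0x36 idx=0: raw=0x37007 flags P=1 W=1 U=1 S=0
  [2] read 0x37 idx=31: raw=0x3B007 flags P=1 W=1 U=1 S=0
  [3] read 0x3B idx=12: raw=0x3C003 flags P=1 W=1 U=0 S=0
  → PROTECTION_VIOLATION  (4 entries read)
#3 VA=0x18282A0E957 (r,kernel):
  TLB hit vpn=0x18282A0E → PA=0x30957

Access #0 PA: 0x30957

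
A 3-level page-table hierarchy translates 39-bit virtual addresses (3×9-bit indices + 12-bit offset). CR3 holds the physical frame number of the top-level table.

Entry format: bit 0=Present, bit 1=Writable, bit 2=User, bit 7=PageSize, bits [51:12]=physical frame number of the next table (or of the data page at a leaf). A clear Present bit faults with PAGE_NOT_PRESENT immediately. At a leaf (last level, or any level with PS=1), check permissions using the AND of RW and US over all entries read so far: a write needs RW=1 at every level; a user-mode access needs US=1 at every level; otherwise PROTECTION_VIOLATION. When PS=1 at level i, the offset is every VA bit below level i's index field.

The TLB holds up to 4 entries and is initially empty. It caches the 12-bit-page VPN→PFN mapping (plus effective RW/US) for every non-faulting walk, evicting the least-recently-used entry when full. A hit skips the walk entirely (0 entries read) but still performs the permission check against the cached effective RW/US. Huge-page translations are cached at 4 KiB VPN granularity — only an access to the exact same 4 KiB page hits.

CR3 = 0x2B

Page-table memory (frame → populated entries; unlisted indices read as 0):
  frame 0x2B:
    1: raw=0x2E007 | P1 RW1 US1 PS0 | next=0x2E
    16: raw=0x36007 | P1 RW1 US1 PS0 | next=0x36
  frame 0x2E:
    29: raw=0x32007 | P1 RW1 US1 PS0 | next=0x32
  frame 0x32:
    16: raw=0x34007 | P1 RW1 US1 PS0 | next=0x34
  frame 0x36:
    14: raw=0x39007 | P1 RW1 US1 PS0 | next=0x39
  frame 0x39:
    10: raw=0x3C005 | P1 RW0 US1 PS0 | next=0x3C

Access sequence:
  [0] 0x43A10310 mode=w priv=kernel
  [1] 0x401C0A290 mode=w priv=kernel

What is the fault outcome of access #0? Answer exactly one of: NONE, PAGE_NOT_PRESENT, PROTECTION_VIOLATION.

Trace:
#0 VA=0x43A10310 (w,kernel):
  L0: frame=0x2B idx=1 entry=0x2E007 [P=1 RW=1 US=1 PS=0]
  L1: frame=0x2E idx=29 entry=0x32007 [P=1 RW=1 US=1 PS=0]
  L2: frame=0x32 idx=16 entry=0x34007 [P=1 RW=1 US=1 PS=0]
  ⇒ phys 0x34310  [3 reads]
#1 VA=0x401C0A290 (w,kernel):
  L0: frame=0x2B idx=16 entry=0x36007 [P=1 RW=1 US=1 PS=0]
  L1: frame=0x36 idx=14 entry=0x39007 [P=1 RW=1 US=1 PS=0]
  L2: frame=0x39 idx=10 entry=0x3C005 [P=1 RW=0 US=1 PS=0]
  → PROTECTION_VIOLATION  (3 entries read)

Access #0 fault: NONE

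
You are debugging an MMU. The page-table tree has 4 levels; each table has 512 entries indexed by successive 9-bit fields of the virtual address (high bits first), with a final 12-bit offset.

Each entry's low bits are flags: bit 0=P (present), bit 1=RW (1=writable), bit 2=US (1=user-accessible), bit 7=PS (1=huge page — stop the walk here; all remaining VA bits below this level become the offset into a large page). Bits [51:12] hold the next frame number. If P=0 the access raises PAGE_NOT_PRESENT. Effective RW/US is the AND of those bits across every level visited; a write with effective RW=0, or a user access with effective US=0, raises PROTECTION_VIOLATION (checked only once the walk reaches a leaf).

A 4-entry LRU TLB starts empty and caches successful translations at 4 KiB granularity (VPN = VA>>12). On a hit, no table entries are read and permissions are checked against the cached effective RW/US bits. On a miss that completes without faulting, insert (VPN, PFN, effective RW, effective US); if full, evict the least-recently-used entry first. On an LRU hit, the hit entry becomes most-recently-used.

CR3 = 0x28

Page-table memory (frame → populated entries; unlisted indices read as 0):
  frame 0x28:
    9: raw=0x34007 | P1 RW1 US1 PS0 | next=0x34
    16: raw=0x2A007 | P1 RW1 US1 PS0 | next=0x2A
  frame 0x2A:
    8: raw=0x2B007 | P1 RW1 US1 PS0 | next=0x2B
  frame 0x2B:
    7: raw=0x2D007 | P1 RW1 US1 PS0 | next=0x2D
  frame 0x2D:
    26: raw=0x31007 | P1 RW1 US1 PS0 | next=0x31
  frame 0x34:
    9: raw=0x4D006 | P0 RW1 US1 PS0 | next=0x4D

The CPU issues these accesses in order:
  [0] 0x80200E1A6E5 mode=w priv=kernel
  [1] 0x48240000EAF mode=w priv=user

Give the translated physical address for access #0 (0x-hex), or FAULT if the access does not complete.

Walk each access:
#0 VA=0x80200E1A6E5 (w,kernel):
  L0 @0x28[16] → 0x2A007  P=1,RW=1,US=1,PS=0
  L1 @0x2A[8] → 0x2B007  P=1,RW=1,US=1,PS=0
  L2 @0x2B[7] → 0x2D007  P=1,RW=1,US=1,PS=0
  L3 @0x2D[26] → 0x31007  P=1,RW=1,US=1,PS=0
  ⇒ phys 0x316E5  [4 reads]
#1 VA=0x48240000EAF (w,user):
  L0 @0x28[9] → 0x34007  P=1,RW=1,US=1,PS=0
  L1 @0x34[9] → 0x4D006  P=0,RW=1,US=1,PS=0
  ⇒ fault: PAGE_NOT_PRESENT  — 2 lookups

Access #0 PA: 0x316E5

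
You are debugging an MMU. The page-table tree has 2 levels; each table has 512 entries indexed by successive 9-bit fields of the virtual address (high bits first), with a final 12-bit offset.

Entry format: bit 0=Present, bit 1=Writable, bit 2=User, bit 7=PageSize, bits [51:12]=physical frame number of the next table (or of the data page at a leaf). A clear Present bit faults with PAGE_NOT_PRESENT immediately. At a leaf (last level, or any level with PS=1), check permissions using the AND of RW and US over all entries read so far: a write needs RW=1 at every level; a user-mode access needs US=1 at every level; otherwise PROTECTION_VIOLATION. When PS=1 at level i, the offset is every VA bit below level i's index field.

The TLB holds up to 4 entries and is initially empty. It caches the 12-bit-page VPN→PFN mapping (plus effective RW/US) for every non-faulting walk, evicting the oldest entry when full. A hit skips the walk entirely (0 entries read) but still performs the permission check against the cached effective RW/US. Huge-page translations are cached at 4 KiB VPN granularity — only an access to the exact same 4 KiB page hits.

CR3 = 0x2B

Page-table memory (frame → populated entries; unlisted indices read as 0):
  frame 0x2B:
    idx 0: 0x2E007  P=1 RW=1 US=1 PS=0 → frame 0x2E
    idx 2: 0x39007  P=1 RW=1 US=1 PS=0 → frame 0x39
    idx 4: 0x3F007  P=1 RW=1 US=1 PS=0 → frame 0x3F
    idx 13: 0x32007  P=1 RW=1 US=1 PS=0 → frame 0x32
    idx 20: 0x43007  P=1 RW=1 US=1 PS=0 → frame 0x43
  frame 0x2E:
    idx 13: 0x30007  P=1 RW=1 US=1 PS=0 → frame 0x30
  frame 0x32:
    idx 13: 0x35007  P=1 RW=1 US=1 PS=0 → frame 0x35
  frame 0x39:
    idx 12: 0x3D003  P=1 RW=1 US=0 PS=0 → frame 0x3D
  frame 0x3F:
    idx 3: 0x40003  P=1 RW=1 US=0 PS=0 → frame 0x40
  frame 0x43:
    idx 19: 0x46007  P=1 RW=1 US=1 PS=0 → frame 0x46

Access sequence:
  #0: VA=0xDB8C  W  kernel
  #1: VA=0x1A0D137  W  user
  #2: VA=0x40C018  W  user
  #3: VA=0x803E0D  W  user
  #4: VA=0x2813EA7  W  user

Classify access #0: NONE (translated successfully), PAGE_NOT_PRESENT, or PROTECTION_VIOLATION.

Trace:
#0 VA=0xDB8C (w,kernel):
  L0 @0x2B[0] → 0x2E007  P=1,RW=1,US=1,PS=0
  L1 @0x2E[13] → 0x30007  P=1,RW=1,US=1,PS=0
  ⇒ phys 0x30B8C  [2 reads]
#1 VA=0x1A0D137 (w,user):
  L0 @0x2B[13] → 0x32007  P=1,RW=1,US=1,PS=0
  L1 @0x32[13] → 0x35007  P=1,RW=1,US=1,PS=0
  ⇒ phys 0x35137  [2 reads]
#2 VA=0x40C018 (w,user):
  L0 @0x2B[2] → 0x39007  P=1,RW=1,US=1,PS=0
  L1 @0x39[12] → 0x3D003  P=1,RW=1,US=0,PS=0
  ✗ PROTECTION_VIOLATION  [2 reads]
#3 VA=0x803E0D (w,user):
  L0 @0x2B[4] → 0x3F007  P=1,RW=1,US=1,PS=0
  L1 @0x3F[3] → 0x40003  P=1,RW=1,US=0,PS=0
  ✗ PROTECTION_VIOLATION  [2 reads]
#4 VA=0x2813EA7 (w,user):
  L0 @0x2B[20] → 0x43007  P=1,RW=1,US=1,PS=0
  L1 @0x43[19] → 0x46007  P=1,RW=1,US=1,PS=0
  ⇒ phys 0x46EA7  [2 reads]

Access #0 fault: NONE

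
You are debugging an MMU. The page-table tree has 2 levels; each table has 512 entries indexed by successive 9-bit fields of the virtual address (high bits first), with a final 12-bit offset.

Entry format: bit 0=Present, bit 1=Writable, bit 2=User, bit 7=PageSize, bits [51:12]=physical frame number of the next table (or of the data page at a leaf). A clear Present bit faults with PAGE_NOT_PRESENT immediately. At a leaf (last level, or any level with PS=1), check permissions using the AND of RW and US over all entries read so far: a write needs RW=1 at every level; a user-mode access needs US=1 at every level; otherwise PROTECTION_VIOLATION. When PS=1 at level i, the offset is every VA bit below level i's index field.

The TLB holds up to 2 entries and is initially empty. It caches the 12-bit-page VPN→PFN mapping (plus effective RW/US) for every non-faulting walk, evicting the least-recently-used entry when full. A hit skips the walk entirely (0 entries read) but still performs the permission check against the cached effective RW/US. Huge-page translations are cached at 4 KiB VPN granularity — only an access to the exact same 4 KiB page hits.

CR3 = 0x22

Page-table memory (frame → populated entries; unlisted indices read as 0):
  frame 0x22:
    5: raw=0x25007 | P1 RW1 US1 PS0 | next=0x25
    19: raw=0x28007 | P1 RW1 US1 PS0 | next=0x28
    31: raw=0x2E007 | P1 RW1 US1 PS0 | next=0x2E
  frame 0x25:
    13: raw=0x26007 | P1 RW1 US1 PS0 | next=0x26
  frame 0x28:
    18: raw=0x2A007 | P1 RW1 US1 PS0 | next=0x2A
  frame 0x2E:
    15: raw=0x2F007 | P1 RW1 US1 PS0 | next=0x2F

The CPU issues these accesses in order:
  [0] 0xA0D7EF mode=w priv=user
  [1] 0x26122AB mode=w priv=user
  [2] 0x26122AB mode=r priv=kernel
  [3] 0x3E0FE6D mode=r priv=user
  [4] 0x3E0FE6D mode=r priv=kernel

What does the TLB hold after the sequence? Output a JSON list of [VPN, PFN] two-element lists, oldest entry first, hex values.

Per-access translation:
#0 VA=0xA0D7EF (w,user):
  lvl0: tbl 0x22, slot 5 ⇒ 0x25007 (P1/RW1/US1/PS0)
  lvl1: tbl 0x25, slot 13 ⇒ 0x26007 (P1/RW1/US1/PS0)
  ✓ 0x267EF  — 2 lookups
#1 VA=0x26122AB (w,user):
  lvl0: tbl 0x22, slot 19 ⇒ 0x28007 (P1/RW1/US1/PS0)
  lvl1: tbl 0x28, slot 18 ⇒ 0x2A007 (P1/RW1/US1/PS0)
  ✓ 0x2A2AB  — 2 lookups
#2 VA=0x26122AB (r,kernel):
  TLB hit vpn=0x2612 → PA=0x2A2AB
#3 VA=0x3E0FE6D (r,user):
  lvl0: tbl 0x22, slot 31 ⇒ 0x2E007 (P1/RW1/US1/PS0)
  lvl1: tbl 0x2E, slot 15 ⇒ 0x2F007 (P1/RW1/US1/PS0)
  ✓ 0x2FE6D  — 2 lookups
#4 VA=0x3E0FE6D (r,kernel):
  TLB hit vpn=0x3E0F → PA=0x2FE6D

TLB: [["0x2612", "0x2A"], ["0x3E0F", "0x2F"]]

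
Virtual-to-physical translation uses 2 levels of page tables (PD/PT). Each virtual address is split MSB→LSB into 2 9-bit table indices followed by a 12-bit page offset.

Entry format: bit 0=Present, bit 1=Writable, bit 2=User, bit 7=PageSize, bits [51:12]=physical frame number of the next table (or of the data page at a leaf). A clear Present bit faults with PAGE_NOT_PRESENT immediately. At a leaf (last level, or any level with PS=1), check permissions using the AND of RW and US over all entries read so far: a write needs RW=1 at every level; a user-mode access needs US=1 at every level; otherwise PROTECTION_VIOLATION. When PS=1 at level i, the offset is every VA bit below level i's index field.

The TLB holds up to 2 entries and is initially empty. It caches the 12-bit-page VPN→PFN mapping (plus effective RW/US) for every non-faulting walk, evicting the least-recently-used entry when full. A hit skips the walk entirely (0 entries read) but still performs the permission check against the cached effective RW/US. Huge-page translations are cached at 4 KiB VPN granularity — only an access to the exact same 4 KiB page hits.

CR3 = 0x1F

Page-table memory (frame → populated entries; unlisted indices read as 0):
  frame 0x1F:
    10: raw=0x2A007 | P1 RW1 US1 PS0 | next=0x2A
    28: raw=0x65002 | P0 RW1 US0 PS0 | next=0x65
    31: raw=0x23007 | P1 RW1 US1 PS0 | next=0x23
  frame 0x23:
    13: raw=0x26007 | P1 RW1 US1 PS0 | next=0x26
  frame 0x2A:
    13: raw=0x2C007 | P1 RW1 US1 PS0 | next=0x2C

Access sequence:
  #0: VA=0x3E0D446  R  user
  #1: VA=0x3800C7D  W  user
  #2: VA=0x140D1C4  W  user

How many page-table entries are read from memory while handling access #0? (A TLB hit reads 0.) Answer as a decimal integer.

Per-access translation:
#0 VA=0x3E0D446 (r,user):
  L0 @0x1F[31] → 0x23007  P=1,RW=1,US=1,PS=0
  L1 @0x23[13] → 0x26007  P=1,RW=1,US=1,PS=0
  → PA=0x26446  (2 entries read)
#1 VA=0x3800C7D (w,user):
  L0 @0x1F[28] → 0x65002  P=0,RW=1,US=0,PS=0
  → PAGE_NOT_PRESENT  (1 entries read)
#2 VA=0x140D1C4 (w,user):
  L0 @0x1F[10] → 0x2A007  P=1,RW=1,US=1,PS=0
  L1 @0x2A[13] → 0x2C007  P=1,RW=1,US=1,PS=0
  → PA=0x2C1C4  (2 entries read)

Entries read for #0: 2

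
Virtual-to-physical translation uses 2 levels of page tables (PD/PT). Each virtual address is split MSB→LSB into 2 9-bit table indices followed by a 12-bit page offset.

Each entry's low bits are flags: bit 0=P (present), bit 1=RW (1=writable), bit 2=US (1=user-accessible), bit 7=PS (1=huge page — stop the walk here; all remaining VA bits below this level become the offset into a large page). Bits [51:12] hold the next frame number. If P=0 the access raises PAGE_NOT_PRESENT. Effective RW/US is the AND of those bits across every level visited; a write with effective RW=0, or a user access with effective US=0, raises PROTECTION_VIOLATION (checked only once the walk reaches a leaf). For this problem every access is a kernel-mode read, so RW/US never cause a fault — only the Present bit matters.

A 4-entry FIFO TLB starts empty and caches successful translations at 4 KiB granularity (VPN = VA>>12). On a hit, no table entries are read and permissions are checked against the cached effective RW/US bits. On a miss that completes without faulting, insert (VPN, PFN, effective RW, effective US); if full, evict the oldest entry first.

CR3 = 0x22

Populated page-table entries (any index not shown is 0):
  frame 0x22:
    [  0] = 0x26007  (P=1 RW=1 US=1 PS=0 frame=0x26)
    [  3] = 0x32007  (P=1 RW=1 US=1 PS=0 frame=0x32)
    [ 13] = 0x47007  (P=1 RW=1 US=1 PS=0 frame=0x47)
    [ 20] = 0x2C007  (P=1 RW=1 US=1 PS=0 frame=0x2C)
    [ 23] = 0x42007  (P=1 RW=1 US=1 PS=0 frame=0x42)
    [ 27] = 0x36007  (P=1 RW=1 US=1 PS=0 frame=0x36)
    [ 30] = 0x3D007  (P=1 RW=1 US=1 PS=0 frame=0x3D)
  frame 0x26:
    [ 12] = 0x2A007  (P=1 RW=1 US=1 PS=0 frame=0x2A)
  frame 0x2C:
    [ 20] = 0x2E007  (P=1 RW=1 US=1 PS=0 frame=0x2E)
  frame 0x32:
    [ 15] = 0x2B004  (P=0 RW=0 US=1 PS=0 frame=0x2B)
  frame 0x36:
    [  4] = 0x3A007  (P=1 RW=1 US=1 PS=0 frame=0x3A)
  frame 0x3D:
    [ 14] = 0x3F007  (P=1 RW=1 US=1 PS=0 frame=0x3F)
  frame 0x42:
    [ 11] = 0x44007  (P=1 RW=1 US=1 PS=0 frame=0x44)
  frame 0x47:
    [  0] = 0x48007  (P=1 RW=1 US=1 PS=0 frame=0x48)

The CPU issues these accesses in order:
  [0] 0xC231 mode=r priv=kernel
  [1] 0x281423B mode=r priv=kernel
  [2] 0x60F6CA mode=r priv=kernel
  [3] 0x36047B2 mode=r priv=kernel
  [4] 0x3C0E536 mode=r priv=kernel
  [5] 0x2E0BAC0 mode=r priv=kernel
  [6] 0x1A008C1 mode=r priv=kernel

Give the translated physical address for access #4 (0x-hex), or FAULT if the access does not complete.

Trace:
#0 VA=0xC231 (r,kernel):
  lvl0: tbl 0x22, slot 0 ⇒ 0x26007 (P1/RW1/US1/PS0)
  lvl1: tbl 0x26, slot 12 ⇒ 0x2A007 (P1/RW1/US1/PS0)
  ⇒ phys 0x2A231  [2 reads]
#1 VA=0x281423B (r,kernel):
  lvl0: tbl 0x22, slot 20 ⇒ 0x2C007 (P1/RW1/US1/PS0)
  lvl1: tbl 0x2C, slot 20 ⇒ 0x2E007 (P1/RW1/US1/PS0)
  ⇒ phys 0x2E23B  [2 reads]
#2 VA=0x60F6CA (r,kernel):
  lvl0: tbl 0x22, slot 3 ⇒ 0x32007 (P1/RW1/US1/PS0)
  lvl1: tbl 0x32, slot 15 ⇒ 0x2B004 (P0/RW0/US1/PS0)
  ✗ PAGE_NOT_PRESENT  [2 reads]
#3 VA=0x36047B2 (r,kernel):
  lvl0: tbl 0x22, slot 27 ⇒ 0x36007 (P1/RW1/US1/PS0)
  lvl1: tbl 0x36, slot 4 ⇒ 0x3A007 (P1/RW1/US1/PS0)
  ⇒ phys 0x3A7B2  [2 reads]
#4 VA=0x3C0E536 (r,kernel):
  lvl0: tbl 0x22, slot 30 ⇒ 0x3D007 (P1/RW1/US1/PS0)
  lvl1: tbl 0x3D, slot 14 ⇒ 0x3F007 (P1/RW1/US1/PS0)
  ⇒ phys 0x3F536  [2 reads]
#5 VA=0x2E0BAC0 (r,kernel):
  lvl0: tbl 0x22, slot 23 ⇒ 0x42007 (P1/RW1/US1/PS0)
  lvl1: tbl 0x42, slot 11 ⇒ 0x44007 (P1/RW1/US1/PS0)
  ⇒ phys 0x44AC0  [2 reads]
#6 VA=0x1A008C1 (r,kernel):
  lvl0: tbl 0x22, slot 13 ⇒ 0x47007 (P1/RW1/US1/PS0)
  lvl1: tbl 0x47, slot 0 ⇒ 0x48007 (P1/RW1/US1/PS0)
  ⇒ phys 0x488C1  [2 reads]

Access #4 PA: 0x3F536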